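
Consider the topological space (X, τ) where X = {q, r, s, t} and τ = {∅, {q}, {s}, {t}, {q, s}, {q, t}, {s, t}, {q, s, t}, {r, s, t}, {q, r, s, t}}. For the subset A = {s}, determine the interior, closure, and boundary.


int(A) = {s}, cl(A) = {r, s}, ∂A = {r}.

Closed sets in (X, τ) are complements of opens:
  closed(X, τ) = {∅, {q}, {r}, {q, r}, {r, s}, {r, t}, {q, r, s}, {q, r, t}, {r, s, t}, {q, r, s, t}}.
int(A) = ⋃ {U ∈ τ : U ⊆ A}. Opens contained in A: ∅, {s}.
Taking the union of these: int(A) = {s}.
cl(A) = ⋂ {C closed : A ⊆ C}. Closed sets containing A: {r, s}, {q, r, s}, {r, s, t}, {q, r, s, t}.
Intersecting these: cl(A) = {r, s}.
∂A = cl(A) ∖ int(A) = {r, s} ∖ {s} = {r}.


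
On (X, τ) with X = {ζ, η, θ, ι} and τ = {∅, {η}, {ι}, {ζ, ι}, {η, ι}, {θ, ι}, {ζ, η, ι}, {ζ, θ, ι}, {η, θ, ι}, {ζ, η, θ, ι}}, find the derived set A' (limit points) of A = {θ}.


A' = ∅

For each x ∈ X, list the open sets U ∈ τ with x ∈ U, then check whether U ∩ (A ∖ {x}) ≠ ∅ for every such U.
  x = ζ: open {ζ, ι} ∋ x has {ζ, ι} ∩ (A ∖ {ζ}) = ∅, so x is NOT a limit point.
  x = η: open {η} ∋ x has {η} ∩ (A ∖ {η}) = ∅, so x is NOT a limit point.
  x = θ: open {θ, ι} ∋ x has {θ, ι} ∩ (A ∖ {θ}) = ∅, so x is NOT a limit point.
  x = ι: open {ι} ∋ x has {ι} ∩ (A ∖ {ι}) = ∅, so x is NOT a limit point.
Collecting: A' = ∅.


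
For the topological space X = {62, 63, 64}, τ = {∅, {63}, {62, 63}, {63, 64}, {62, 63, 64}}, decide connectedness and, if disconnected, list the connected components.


(X, τ) is connected.

Find clopen sets (U ∈ τ with X ∖ U ∈ τ):
  U = ∅, X ∖ U = {62, 63, 64} — both open, so U is clopen.
  U = {62, 63, 64}, X ∖ U = ∅ — both open, so U is clopen.
Only trivial clopens (∅ and X) exist, so (X, τ) is connected.
Compute connected components by grouping points that agree on all clopens:
  component: {62, 63, 64}


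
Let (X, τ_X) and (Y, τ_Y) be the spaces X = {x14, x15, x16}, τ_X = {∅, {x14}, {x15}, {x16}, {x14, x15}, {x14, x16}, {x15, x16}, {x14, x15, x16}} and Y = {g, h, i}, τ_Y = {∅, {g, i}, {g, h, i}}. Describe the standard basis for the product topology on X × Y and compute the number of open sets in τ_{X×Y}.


Basis B = {∅ × ∅, {x14} × {g, i}, {x15} × {g, i}, {x16} × {g, i}, {x14} × {g, h, i}, {x15} × {g, h, i}, {x16} × {g, h, i}, {x14, x15} × {g, i}, {x14, x16} × {g, i}, {x15, x16} × {g, i}, {x14, x15} × {g, h, i}, {x14, x16} × {g, h, i}, {x14, x15, x16} × {g, i}, {x15, x16} × {g, h, i}, {x14, x15, x16} × {g, h, i}}; |τ_{X×Y}| = 27.

Enumerate products U × V with U ∈ τ_X, V ∈ τ_Y (deduplicated):
  ∅ × ∅ = {} (∅)
  {x14} × {g, i} = {(x14,g), (x14,i)}
  {x15} × {g, i} = {(x15,g), (x15,i)}
  {x16} × {g, i} = {(x16,g), (x16,i)}
  {x14} × {g, h, i} = {(x14,g), (x14,h), (x14,i)}
  {x15} × {g, h, i} = {(x15,g), (x15,h), (x15,i)}
  {x16} × {g, h, i} = {(x16,g), (x16,h), (x16,i)}
  {x14, x15} × {g, i} = {(x14,g), (x14,i), (x15,g), (x15,i)}
  {x14, x16} × {g, i} = {(x14,g), (x14,i), (x16,g), (x16,i)}
  {x15, x16} × {g, i} = {(x15,g), (x15,i), (x16,g), (x16,i)}
  {x14, x15} × {g, h, i} = {(x14,g), (x14,h), (x14,i), (x15,g), (x15,h), (x15,i)}
  {x14, x16} × {g, h, i} = {(x14,g), (x14,h), (x14,i), (x16,g), (x16,h), (x16,i)}
  {x14, x15, x16} × {g, i} = {(x14,g), (x14,i), (x15,g), (x15,i), (x16,g), (x16,i)}
  {x15, x16} × {g, h, i} = {(x15,g), (x15,h), (x15,i), (x16,g), (x16,h), (x16,i)}
  {x14, x15, x16} × {g, h, i} = {(x14,g), (x14,h), (x14,i), (x15,g), (x15,h), (x15,i), (x16,g), (x16,h), (x16,i)}
These 15 distinct sets form the basis B.
Close under arbitrary unions to get τ_{X×Y}; counting gives |τ_{X×Y}| = 27.


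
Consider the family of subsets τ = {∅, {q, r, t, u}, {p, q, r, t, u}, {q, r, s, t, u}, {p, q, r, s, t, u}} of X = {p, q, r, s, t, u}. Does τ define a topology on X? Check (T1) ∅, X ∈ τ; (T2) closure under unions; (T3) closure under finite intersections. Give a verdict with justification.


τ IS a topology on X.

Axiom (T1): ∅ ∈ τ? Yes; X ∈ τ? Yes.
Axiom (T2/T3): check pairwise unions and intersections of members of τ.
All pairwise intersections and unions checked — each lies in τ. Therefore τ satisfies (T1), (T2), (T3): it IS a topology on X.


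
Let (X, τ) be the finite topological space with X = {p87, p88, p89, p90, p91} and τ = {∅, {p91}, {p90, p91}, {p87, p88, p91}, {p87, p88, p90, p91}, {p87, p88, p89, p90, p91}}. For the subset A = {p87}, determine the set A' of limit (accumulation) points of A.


A' = {p88, p89}

For each x ∈ X, list the open sets U ∈ τ with x ∈ U, then check whether U ∩ (A ∖ {x}) ≠ ∅ for every such U.
  x = p87: open {p87, p88, p91} ∋ x has {p87, p88, p91} ∩ (A ∖ {p87}) = ∅, so x is NOT a limit point.
  x = p88: opens ∋ x are {p87, p88, p91}, {p87, p88, p90, p91}, {p87, p88, p89, p90, p91}; each meets A ∖ {p88}, so x IS a limit point.
  x = p89: opens ∋ x are {p87, p88, p89, p90, p91}; each meets A ∖ {p89}, so x IS a limit point.
  x = p90: open {p90, p91} ∋ x has {p90, p91} ∩ (A ∖ {p90}) = ∅, so x is NOT a limit point.
  x = p91: open {p91} ∋ x has {p91} ∩ (A ∖ {p91}) = ∅, so x is NOT a limit point.
Collecting: A' = {p88, p89}.


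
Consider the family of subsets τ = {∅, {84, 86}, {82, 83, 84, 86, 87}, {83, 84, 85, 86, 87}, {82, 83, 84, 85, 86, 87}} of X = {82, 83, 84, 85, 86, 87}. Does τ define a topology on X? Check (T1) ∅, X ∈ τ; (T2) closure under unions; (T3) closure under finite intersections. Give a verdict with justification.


τ is NOT a topology on X.

Axiom (T1): ∅ ∈ τ? Yes; X ∈ τ? Yes.
Axiom (T2/T3): check pairwise unions and intersections of members of τ.
Counterexample for (T3): {82, 83, 84, 86, 87} ∩ {83, 84, 85, 86, 87} = {83, 84, 86, 87} ∉ τ. Therefore τ is NOT a topology.


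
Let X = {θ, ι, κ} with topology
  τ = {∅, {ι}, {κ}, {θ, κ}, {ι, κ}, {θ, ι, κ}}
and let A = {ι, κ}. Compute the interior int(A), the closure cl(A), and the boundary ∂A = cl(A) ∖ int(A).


int(A) = {ι, κ}, cl(A) = {θ, ι, κ}, ∂A = {θ}.

Closed sets in (X, τ) are complements of opens:
  closed(X, τ) = {∅, {θ}, {ι}, {θ, ι}, {θ, κ}, {θ, ι, κ}}.
int(A) = ⋃ {U ∈ τ : U ⊆ A}. Opens contained in A: ∅, {ι}, {κ}, {ι, κ}.
Taking the union of these: int(A) = {ι, κ}.
cl(A) = ⋂ {C closed : A ⊆ C}. Closed sets containing A: {θ, ι, κ}.
Intersecting these: cl(A) = {θ, ι, κ}.
∂A = cl(A) ∖ int(A) = {θ, ι, κ} ∖ {ι, κ} = {θ}.


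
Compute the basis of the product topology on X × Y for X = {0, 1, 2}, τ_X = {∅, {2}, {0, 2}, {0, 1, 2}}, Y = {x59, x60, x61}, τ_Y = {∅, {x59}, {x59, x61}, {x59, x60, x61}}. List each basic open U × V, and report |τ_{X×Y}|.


Basis B = {∅ × ∅, {2} × {x59}, {0, 2} × {x59}, {2} × {x59, x61}, {0, 1, 2} × {x59}, {2} × {x59, x60, x61}, {0, 2} × {x59, x61}, {0, 2} × {x59, x60, x61}, {0, 1, 2} × {x59, x61}, {0, 1, 2} × {x59, x60, x61}}; |τ_{X×Y}| = 20.

Enumerate products U × V with U ∈ τ_X, V ∈ τ_Y (deduplicated):
  ∅ × ∅ = {} (∅)
  {2} × {x59} = {(2,x59)}
  {0, 2} × {x59} = {(0,x59), (2,x59)}
  {2} × {x59, x61} = {(2,x59), (2,x61)}
  {0, 1, 2} × {x59} = {(0,x59), (1,x59), (2,x59)}
  {2} × {x59, x60, x61} = {(2,x59), (2,x60), (2,x61)}
  {0, 2} × {x59, x61} = {(0,x59), (0,x61), (2,x59), (2,x61)}
  {0, 2} × {x59, x60, x61} = {(0,x59), (0,x60), (0,x61), (2,x59), (2,x60), (2,x61)}
  {0, 1, 2} × {x59, x61} = {(0,x59), (0,x61), (1,x59), (1,x61), (2,x59), (2,x61)}
  {0, 1, 2} × {x59, x60, x61} = {(0,x59), (0,x60), (0,x61), (1,x59), (1,x60), (1,x61), (2,x59), (2,x60), (2,x61)}
These 10 distinct sets form the basis B.
Close under arbitrary unions to get τ_{X×Y}; counting gives |τ_{X×Y}| = 20.


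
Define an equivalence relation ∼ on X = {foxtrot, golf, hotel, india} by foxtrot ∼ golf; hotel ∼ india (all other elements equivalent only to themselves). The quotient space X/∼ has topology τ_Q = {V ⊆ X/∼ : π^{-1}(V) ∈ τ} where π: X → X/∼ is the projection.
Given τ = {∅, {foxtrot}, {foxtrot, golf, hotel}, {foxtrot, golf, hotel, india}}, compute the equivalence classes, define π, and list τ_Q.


X/∼ = {[foxtrot=golf], [hotel=india]}; |τ_Q| = 2.

Equivalence classes: [foxtrot=golf], [hotel=india].
Quotient map π: X → X/∼ sends foxtrot ↦ [foxtrot=golf], golf ↦ [foxtrot=golf], hotel ↦ [hotel=india], india ↦ [hotel=india].
For each subset V ⊆ X/∼, compute π^{-1}(V) ⊆ X and check whether π^{-1}(V) ∈ τ. V is open in τ_Q iff π^{-1}(V) ∈ τ.
  V = {}: π^{-1}(V) = ∅ ∈ τ ✓.
  V = {[foxtrot=golf]}: π^{-1}(V) = {foxtrot, golf} ∉ τ ✗.
  V = {[hotel=india]}: π^{-1}(V) = {hotel, india} ∉ τ ✗.
  V = {[foxtrot=golf], [hotel=india]}: π^{-1}(V) = {foxtrot, golf, hotel, india} ∈ τ ✓.
Open sets in the quotient: τ_Q = {{}, {[foxtrot=golf], [hotel=india]}} (2 elements).


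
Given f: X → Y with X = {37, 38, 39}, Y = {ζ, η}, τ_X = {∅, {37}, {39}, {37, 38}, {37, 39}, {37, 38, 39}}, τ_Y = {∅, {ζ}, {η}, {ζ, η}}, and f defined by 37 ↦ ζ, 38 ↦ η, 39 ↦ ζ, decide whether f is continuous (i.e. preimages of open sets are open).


f is NOT continuous.

Compute f^{-1}(U) for each U ∈ τ_Y:
  U = ∅: f^{-1}(U) = ∅ ∈ τ_X ✓.
  U = {ζ}: f^{-1}(U) = {37, 39} ∈ τ_X ✓.
  U = {η}: f^{-1}(U) = {38} ∉ τ_X ✗.
  U = {ζ, η}: f^{-1}(U) = {37, 38, 39} ∈ τ_X ✓.
Found U = {η} with f^{-1}(U) = {38} not in τ_X. Therefore f is NOT continuous.


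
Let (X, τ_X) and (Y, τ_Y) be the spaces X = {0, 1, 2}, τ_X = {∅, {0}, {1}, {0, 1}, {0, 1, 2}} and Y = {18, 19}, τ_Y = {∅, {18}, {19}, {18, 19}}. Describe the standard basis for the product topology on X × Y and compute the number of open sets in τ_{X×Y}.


Basis B = {∅ × ∅, {0} × {18}, {0} × {19}, {1} × {18}, {1} × {19}, {0} × {18, 19}, {0, 1} × {18}, {0, 1} × {19}, {1} × {18, 19}, {0, 1, 2} × {18}, {0, 1, 2} × {19}, {0, 1} × {18, 19}, {0, 1, 2} × {18, 19}}; |τ_{X×Y}| = 25.

Enumerate products U × V with U ∈ τ_X, V ∈ τ_Y (deduplicated):
  ∅ × ∅ = {} (∅)
  {0} × {18} = {(0,18)}
  {0} × {19} = {(0,19)}
  {1} × {18} = {(1,18)}
  {1} × {19} = {(1,19)}
  {0} × {18, 19} = {(0,18), (0,19)}
  {0, 1} × {18} = {(0,18), (1,18)}
  {0, 1} × {19} = {(0,19), (1,19)}
  {1} × {18, 19} = {(1,18), (1,19)}
  {0, 1, 2} × {18} = {(0,18), (1,18), (2,18)}
  {0, 1, 2} × {19} = {(0,19), (1,19), (2,19)}
  {0, 1} × {18, 19} = {(0,18), (0,19), (1,18), (1,19)}
  {0, 1, 2} × {18, 19} = {(0,18), (0,19), (1,18), (1,19), (2,18), (2,19)}
These 13 distinct sets form the basis B.
Close under arbitrary unions to get τ_{X×Y}; counting gives |τ_{X×Y}| = 25.


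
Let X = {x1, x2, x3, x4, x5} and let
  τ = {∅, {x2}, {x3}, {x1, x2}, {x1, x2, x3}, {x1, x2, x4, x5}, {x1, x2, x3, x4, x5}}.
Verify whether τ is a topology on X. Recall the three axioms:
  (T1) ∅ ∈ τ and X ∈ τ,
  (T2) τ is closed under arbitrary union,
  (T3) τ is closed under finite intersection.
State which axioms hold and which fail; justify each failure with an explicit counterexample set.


τ is NOT a topology on X.

Axiom (T1): ∅ ∈ τ? Yes; X ∈ τ? Yes.
Axiom (T2/T3): check pairwise unions and intersections of members of τ.
Counterexample for (T2): {x2} ∪ {x3} = {x2, x3} ∉ τ. Therefore τ is NOT a topology.


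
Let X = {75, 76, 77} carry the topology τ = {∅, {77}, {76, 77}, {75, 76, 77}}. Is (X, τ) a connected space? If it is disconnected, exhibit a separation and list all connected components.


(X, τ) is connected.

Find clopen sets (U ∈ τ with X ∖ U ∈ τ):
  U = ∅, X ∖ U = {75, 76, 77} — both open, so U is clopen.
  U = {75, 76, 77}, X ∖ U = ∅ — both open, so U is clopen.
Only trivial clopens (∅ and X) exist, so (X, τ) is connected.
Compute connected components by grouping points that agree on all clopens:
  component: {75, 76, 77}


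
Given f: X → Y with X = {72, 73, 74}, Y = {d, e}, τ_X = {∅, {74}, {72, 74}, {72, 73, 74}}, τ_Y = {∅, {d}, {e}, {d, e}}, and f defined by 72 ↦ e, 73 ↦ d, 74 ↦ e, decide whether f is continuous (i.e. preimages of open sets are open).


f is NOT continuous.

Compute f^{-1}(U) for each U ∈ τ_Y:
  U = ∅: f^{-1}(U) = ∅ ∈ τ_X ✓.
  U = {d}: f^{-1}(U) = {73} ∉ τ_X ✗.
  U = {e}: f^{-1}(U) = {72, 74} ∈ τ_X ✓.
  U = {d, e}: f^{-1}(U) = {72, 73, 74} ∈ τ_X ✓.
Found U = {d} with f^{-1}(U) = {73} not in τ_X. Therefore f is NOT continuous.


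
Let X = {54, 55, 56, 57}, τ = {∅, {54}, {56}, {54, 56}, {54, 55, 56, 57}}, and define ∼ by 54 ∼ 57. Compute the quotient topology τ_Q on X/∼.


X/∼ = {[54=57], [55], [56]}; |τ_Q| = 3.

Equivalence classes: [54=57], [55], [56].
Quotient map π: X → X/∼ sends 54 ↦ [54=57], 55 ↦ [55], 56 ↦ [56], 57 ↦ [54=57].
For each subset V ⊆ X/∼, compute π^{-1}(V) ⊆ X and check whether π^{-1}(V) ∈ τ. V is open in τ_Q iff π^{-1}(V) ∈ τ.
  V = {}: π^{-1}(V) = ∅ ∈ τ ✓.
  V = {[54=57]}: π^{-1}(V) = {54, 57} ∉ τ ✗.
  V = {[55]}: π^{-1}(V) = {55} ∉ τ ✗.
  V = {[54=57], [55]}: π^{-1}(V) = {54, 55, 57} ∉ τ ✗.
  V = {[56]}: π^{-1}(V) = {56} ∈ τ ✓.
  V = {[54=57], [56]}: π^{-1}(V) = {54, 56, 57} ∉ τ ✗.
  V = {[55], [56]}: π^{-1}(V) = {55, 56} ∉ τ ✗.
  V = {[54=57], [55], [56]}: π^{-1}(V) = {54, 55, 56, 57} ∈ τ ✓.
Open sets in the quotient: τ_Q = {{}, {[56]}, {[54=57], [55], [56]}} (3 elements).


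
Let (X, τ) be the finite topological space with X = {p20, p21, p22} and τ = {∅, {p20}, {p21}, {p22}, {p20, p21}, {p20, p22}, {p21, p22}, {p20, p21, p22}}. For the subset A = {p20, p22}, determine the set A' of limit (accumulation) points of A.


A' = ∅

For each x ∈ X, list the open sets U ∈ τ with x ∈ U, then check whether U ∩ (A ∖ {x}) ≠ ∅ for every such U.
  x = p20: open {p20} ∋ x has {p20} ∩ (A ∖ {p20}) = ∅, so x is NOT a limit point.
  x = p21: open {p21} ∋ x has {p21} ∩ (A ∖ {p21}) = ∅, so x is NOT a limit point.
  x = p22: open {p22} ∋ x has {p22} ∩ (A ∖ {p22}) = ∅, so x is NOT a limit point.
Collecting: A' = ∅.


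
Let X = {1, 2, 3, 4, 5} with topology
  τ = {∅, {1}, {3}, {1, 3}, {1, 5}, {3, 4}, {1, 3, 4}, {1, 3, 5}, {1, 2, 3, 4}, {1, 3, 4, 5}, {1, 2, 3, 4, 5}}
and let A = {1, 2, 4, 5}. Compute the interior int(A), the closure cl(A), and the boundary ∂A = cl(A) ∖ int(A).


int(A) = {1, 5}, cl(A) = {1, 2, 4, 5}, ∂A = {2, 4}.

Closed sets in (X, τ) are complements of opens:
  closed(X, τ) = {∅, {2}, {5}, {2, 4}, {2, 5}, {1, 2, 5}, {2, 3, 4}, {2, 4, 5}, {1, 2, 4, 5}, {2, 3, 4, 5}, {1, 2, 3, 4, 5}}.
int(A) = ⋃ {U ∈ τ : U ⊆ A}. Opens contained in A: ∅, {1}, {1, 5}.
Taking the union of these: int(A) = {1, 5}.
cl(A) = ⋂ {C closed : A ⊆ C}. Closed sets containing A: {1, 2, 4, 5}, {1, 2, 3, 4, 5}.
Intersecting these: cl(A) = {1, 2, 4, 5}.
∂A = cl(A) ∖ int(A) = {1, 2, 4, 5} ∖ {1, 5} = {2, 4}.


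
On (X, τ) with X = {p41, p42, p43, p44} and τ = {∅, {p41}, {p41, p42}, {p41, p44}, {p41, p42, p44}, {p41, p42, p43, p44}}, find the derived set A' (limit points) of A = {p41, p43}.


A' = {p42, p43, p44}

For each x ∈ X, list the open sets U ∈ τ with x ∈ U, then check whether U ∩ (A ∖ {x}) ≠ ∅ for every such U.
  x = p41: open {p41} ∋ x has {p41} ∩ (A ∖ {p41}) = ∅, so x is NOT a limit point.
  x = p42: opens ∋ x are {p41, p42}, {p41, p42, p44}, {p41, p42, p43, p44}; each meets A ∖ {p42}, so x IS a limit point.
  x = p43: opens ∋ x are {p41, p42, p43, p44}; each meets A ∖ {p43}, so x IS a limit point.
  x = p44: opens ∋ x are {p41, p44}, {p41, p42, p44}, {p41, p42, p43, p44}; each meets A ∖ {p44}, so x IS a limit point.
Collecting: A' = {p42, p43, p44}.


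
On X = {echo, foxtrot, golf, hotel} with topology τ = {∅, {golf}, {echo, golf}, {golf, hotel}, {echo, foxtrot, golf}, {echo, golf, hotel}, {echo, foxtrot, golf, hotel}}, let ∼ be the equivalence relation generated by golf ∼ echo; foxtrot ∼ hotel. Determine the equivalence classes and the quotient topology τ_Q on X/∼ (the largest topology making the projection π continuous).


X/∼ = {[echo=golf], [foxtrot=hotel]}; |τ_Q| = 3.

Equivalence classes: [echo=golf], [foxtrot=hotel].
Quotient map π: X → X/∼ sends echo ↦ [echo=golf], foxtrot ↦ [foxtrot=hotel], golf ↦ [echo=golf], hotel ↦ [foxtrot=hotel].
For each subset V ⊆ X/∼, compute π^{-1}(V) ⊆ X and check whether π^{-1}(V) ∈ τ. V is open in τ_Q iff π^{-1}(V) ∈ τ.
  V = {}: π^{-1}(V) = ∅ ∈ τ ✓.
  V = {[echo=golf]}: π^{-1}(V) = {echo, golf} ∈ τ ✓.
  V = {[foxtrot=hotel]}: π^{-1}(V) = {foxtrot, hotel} ∉ τ ✗.
  V = {[echo=golf], [foxtrot=hotel]}: π^{-1}(V) = {echo, foxtrot, golf, hotel} ∈ τ ✓.
Open sets in the quotient: τ_Q = {{}, {[echo=golf]}, {[echo=golf], [foxtrot=hotel]}} (3 elements).


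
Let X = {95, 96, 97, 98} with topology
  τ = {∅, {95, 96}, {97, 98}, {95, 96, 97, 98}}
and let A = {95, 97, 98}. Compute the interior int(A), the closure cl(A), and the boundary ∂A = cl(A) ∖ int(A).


int(A) = {97, 98}, cl(A) = {95, 96, 97, 98}, ∂A = {95, 96}.

Closed sets in (X, τ) are complements of opens:
  closed(X, τ) = {∅, {95, 96}, {97, 98}, {95, 96, 97, 98}}.
int(A) = ⋃ {U ∈ τ : U ⊆ A}. Opens contained in A: ∅, {97, 98}.
Taking the union of these: int(A) = {97, 98}.
cl(A) = ⋂ {C closed : A ⊆ C}. Closed sets containing A: {95, 96, 97, 98}.
Intersecting these: cl(A) = {95, 96, 97, 98}.
∂A = cl(A) ∖ int(A) = {95, 96, 97, 98} ∖ {97, 98} = {95, 96}.


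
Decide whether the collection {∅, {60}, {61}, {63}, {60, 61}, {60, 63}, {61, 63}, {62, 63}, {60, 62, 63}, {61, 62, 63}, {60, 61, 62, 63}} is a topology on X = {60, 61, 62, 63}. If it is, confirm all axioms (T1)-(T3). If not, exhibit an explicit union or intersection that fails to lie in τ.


τ is NOT a topology on X.

Axiom (T1): ∅ ∈ τ? Yes; X ∈ τ? Yes.
Axiom (T2/T3): check pairwise unions and intersections of members of τ.
Counterexample for (T2): {60} ∪ {61, 63} = {60, 61, 63} ∉ τ. Therefore τ is NOT a topology.


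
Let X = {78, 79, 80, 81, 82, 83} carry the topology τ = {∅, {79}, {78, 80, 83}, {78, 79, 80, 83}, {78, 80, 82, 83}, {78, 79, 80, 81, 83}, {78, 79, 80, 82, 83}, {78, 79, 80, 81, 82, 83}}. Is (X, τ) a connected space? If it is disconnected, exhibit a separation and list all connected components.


(X, τ) is connected.

Find clopen sets (U ∈ τ with X ∖ U ∈ τ):
  U = ∅, X ∖ U = {78, 79, 80, 81, 82, 83} — both open, so U is clopen.
  U = {78, 79, 80, 81, 82, 83}, X ∖ U = ∅ — both open, so U is clopen.
Only trivial clopens (∅ and X) exist, so (X, τ) is connected.
Compute connected components by grouping points that agree on all clopens:
  component: {78, 79, 80, 81, 82, 83}


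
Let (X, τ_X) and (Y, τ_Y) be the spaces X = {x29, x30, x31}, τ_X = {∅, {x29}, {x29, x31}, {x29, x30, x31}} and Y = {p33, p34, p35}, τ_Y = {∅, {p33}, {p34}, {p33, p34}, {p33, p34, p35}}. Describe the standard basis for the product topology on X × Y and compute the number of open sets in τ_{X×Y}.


Basis B = {∅ × ∅, {x29} × {p33}, {x29} × {p34}, {x29} × {p33, p34}, {x29, x31} × {p33}, {x29, x31} × {p34}, {x29} × {p33, p34, p35}, {x29, x30, x31} × {p33}, {x29, x30, x31} × {p34}, {x29, x31} × {p33, p34}, {x29, x31} × {p33, p34, p35}, {x29, x30, x31} × {p33, p34}, {x29, x30, x31} × {p33, p34, p35}}; |τ_{X×Y}| = 30.

Enumerate products U × V with U ∈ τ_X, V ∈ τ_Y (deduplicated):
  ∅ × ∅ = {} (∅)
  {x29} × {p33} = {(x29,p33)}
  {x29} × {p34} = {(x29,p34)}
  {x29} × {p33, p34} = {(x29,p33), (x29,p34)}
  {x29, x31} × {p33} = {(x29,p33), (x31,p33)}
  {x29, x31} × {p34} = {(x29,p34), (x31,p34)}
  {x29} × {p33, p34, p35} = {(x29,p33), (x29,p34), (x29,p35)}
  {x29, x30, x31} × {p33} = {(x29,p33), (x30,p33), (x31,p33)}
  {x29, x30, x31} × {p34} = {(x29,p34), (x30,p34), (x31,p34)}
  {x29, x31} × {p33, p34} = {(x29,p33), (x29,p34), (x31,p33), (x31,p34)}
  {x29, x31} × {p33, p34, p35} = {(x29,p33), (x29,p34), (x29,p35), (x31,p33), (x31,p34), (x31,p35)}
  {x29, x30, x31} × {p33, p34} = {(x29,p33), (x29,p34), (x30,p33), (x30,p34), (x31,p33), (x31,p34)}
  {x29, x30, x31} × {p33, p34, p35} = {(x29,p33), (x29,p34), (x29,p35), (x30,p33), (x30,p34), (x30,p35), (x31,p33), (x31,p34), (x31,p35)}
These 13 distinct sets form the basis B.
Close under arbitrary unions to get τ_{X×Y}; counting gives |τ_{X×Y}| = 30.


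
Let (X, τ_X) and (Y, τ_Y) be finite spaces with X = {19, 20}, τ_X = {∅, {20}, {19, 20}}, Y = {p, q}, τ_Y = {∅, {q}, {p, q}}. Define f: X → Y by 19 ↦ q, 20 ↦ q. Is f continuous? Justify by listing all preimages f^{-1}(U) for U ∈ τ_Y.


f IS continuous.

Compute f^{-1}(U) for each U ∈ τ_Y:
  U = ∅: f^{-1}(U) = ∅ ∈ τ_X ✓.
  U = {q}: f^{-1}(U) = {19, 20} ∈ τ_X ✓.
  U = {p, q}: f^{-1}(U) = {19, 20} ∈ τ_X ✓.
Every preimage lies in τ_X, so f IS continuous.


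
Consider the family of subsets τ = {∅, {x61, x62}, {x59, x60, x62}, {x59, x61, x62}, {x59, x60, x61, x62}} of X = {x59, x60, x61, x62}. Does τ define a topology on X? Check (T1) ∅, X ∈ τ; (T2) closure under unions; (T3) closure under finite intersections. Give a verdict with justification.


τ is NOT a topology on X.

Axiom (T1): ∅ ∈ τ? Yes; X ∈ τ? Yes.
Axiom (T2/T3): check pairwise unions and intersections of members of τ.
Counterexample for (T3): {x61, x62} ∩ {x59, x60, x62} = {x62} ∉ τ. Therefore τ is NOT a topology.


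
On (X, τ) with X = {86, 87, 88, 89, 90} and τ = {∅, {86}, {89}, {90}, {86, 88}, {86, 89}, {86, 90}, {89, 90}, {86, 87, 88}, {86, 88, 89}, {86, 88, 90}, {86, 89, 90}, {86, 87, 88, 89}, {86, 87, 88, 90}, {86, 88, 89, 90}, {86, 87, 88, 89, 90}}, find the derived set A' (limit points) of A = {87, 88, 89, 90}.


A' = {87}

For each x ∈ X, list the open sets U ∈ τ with x ∈ U, then check whether U ∩ (A ∖ {x}) ≠ ∅ for every such U.
  x = 86: open {86} ∋ x has {86} ∩ (A ∖ {86}) = ∅, so x is NOT a limit point.
  x = 87: opens ∋ x are {86, 87, 88}, {86, 87, 88, 89}, {86, 87, 88, 90}, {86, 87, 88, 89, 90}; each meets A ∖ {87}, so x IS a limit point.
  x = 88: open {86, 88} ∋ x has {86, 88} ∩ (A ∖ {88}) = ∅, so x is NOT a limit point.
  x = 89: open {89} ∋ x has {89} ∩ (A ∖ {89}) = ∅, so x is NOT a limit point.
  x = 90: open {90} ∋ x has {90} ∩ (A ∖ {90}) = ∅, so x is NOT a limit point.
Collecting: A' = {87}.


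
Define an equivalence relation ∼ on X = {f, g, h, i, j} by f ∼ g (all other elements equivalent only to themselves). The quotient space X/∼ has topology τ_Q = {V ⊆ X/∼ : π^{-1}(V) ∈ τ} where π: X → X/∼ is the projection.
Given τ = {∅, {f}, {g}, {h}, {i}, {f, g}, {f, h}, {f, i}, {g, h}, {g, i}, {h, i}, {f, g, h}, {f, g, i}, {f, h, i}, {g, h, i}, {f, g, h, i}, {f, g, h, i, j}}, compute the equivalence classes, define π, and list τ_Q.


X/∼ = {[f=g], [h], [i], [j]}; |τ_Q| = 9.

Equivalence classes: [f=g], [h], [i], [j].
Quotient map π: X → X/∼ sends f ↦ [f=g], g ↦ [f=g], h ↦ [h], i ↦ [i], j ↦ [j].
For each subset V ⊆ X/∼, compute π^{-1}(V) ⊆ X and check whether π^{-1}(V) ∈ τ. V is open in τ_Q iff π^{-1}(V) ∈ τ.
  V = {}: π^{-1}(V) = ∅ ∈ τ ✓.
  V = {[f=g]}: π^{-1}(V) = {f, g} ∈ τ ✓.
  V = {[h]}: π^{-1}(V) = {h} ∈ τ ✓.
  V = {[f=g], [h]}: π^{-1}(V) = {f, g, h} ∈ τ ✓.
  V = {[i]}: π^{-1}(V) = {i} ∈ τ ✓.
  V = {[f=g], [i]}: π^{-1}(V) = {f, g, i} ∈ τ ✓.
  V = {[h], [i]}: π^{-1}(V) = {h, i} ∈ τ ✓.
  V = {[f=g], [h], [i]}: π^{-1}(V) = {f, g, h, i} ∈ τ ✓.
  V = {[j]}: π^{-1}(V) = {j} ∉ τ ✗.
  V = {[f=g], [j]}: π^{-1}(V) = {f, g, j} ∉ τ ✗.
  V = {[h], [j]}: π^{-1}(V) = {h, j} ∉ τ ✗.
  V = {[f=g], [h], [j]}: π^{-1}(V) = {f, g, h, j} ∉ τ ✗.
  V = {[i], [j]}: π^{-1}(V) = {i, j} ∉ τ ✗.
  V = {[f=g], [i], [j]}: π^{-1}(V) = {f, g, i, j} ∉ τ ✗.
  V = {[h], [i], [j]}: π^{-1}(V) = {h, i, j} ∉ τ ✗.
  V = {[f=g], [h], [i], [j]}: π^{-1}(V) = {f, g, h, i, j} ∈ τ ✓.
Open sets in the quotient: τ_Q = {{}, {[f=g]}, {[h]}, {[f=g], [h]}, {[i]}, {[f=g], [i]}, {[h], [i]}, {[f=g], [h], [i]}, {[f=g], [h], [i], [j]}} (9 elements).


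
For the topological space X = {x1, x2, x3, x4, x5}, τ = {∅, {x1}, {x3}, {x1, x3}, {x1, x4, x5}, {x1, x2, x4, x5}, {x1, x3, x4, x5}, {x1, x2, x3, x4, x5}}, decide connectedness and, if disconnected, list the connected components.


(X, τ) is disconnected; components = [{x3}, {x1, x2, x4, x5}].

Find clopen sets (U ∈ τ with X ∖ U ∈ τ):
  U = ∅, X ∖ U = {x1, x2, x3, x4, x5} — both open, so U is clopen.
  U = {x3}, X ∖ U = {x1, x2, x4, x5} — both open, so U is clopen.
  U = {x1, x2, x4, x5}, X ∖ U = {x3} — both open, so U is clopen.
  U = {x1, x2, x3, x4, x5}, X ∖ U = ∅ — both open, so U is clopen.
Nontrivial clopen(s) exist: e.g. {x1, x2, x4, x5}. So (X, τ) is disconnected.
Compute connected components by grouping points that agree on all clopens:
  component: {x3}
  component: {x1, x2, x4, x5}


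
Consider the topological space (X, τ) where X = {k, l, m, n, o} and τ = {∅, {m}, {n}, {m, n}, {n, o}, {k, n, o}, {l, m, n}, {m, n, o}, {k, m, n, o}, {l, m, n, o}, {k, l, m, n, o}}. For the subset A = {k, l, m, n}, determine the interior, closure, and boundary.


int(A) = {l, m, n}, cl(A) = {k, l, m, n, o}, ∂A = {k, o}.

Closed sets in (X, τ) are complements of opens:
  closed(X, τ) = {∅, {k}, {l}, {k, l}, {k, o}, {l, m}, {k, l, m}, {k, l, o}, {k, l, m, o}, {k, l, n, o}, {k, l, m, n, o}}.
int(A) = ⋃ {U ∈ τ : U ⊆ A}. Opens contained in A: ∅, {m}, {n}, {m, n}, {l, m, n}.
Taking the union of these: int(A) = {l, m, n}.
cl(A) = ⋂ {C closed : A ⊆ C}. Closed sets containing A: {k, l, m, n, o}.
Intersecting these: cl(A) = {k, l, m, n, o}.
∂A = cl(A) ∖ int(A) = {k, l, m, n, o} ∖ {l, m, n} = {k, o}.


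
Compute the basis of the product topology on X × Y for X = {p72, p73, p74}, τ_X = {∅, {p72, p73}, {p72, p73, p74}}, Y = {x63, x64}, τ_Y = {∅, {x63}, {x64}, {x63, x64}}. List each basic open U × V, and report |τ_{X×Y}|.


Basis B = {∅ × ∅, {p72, p73} × {x63}, {p72, p73} × {x64}, {p72, p73, p74} × {x63}, {p72, p73, p74} × {x64}, {p72, p73} × {x63, x64}, {p72, p73, p74} × {x63, x64}}; |τ_{X×Y}| = 9.

Enumerate products U × V with U ∈ τ_X, V ∈ τ_Y (deduplicated):
  ∅ × ∅ = {} (∅)
  {p72, p73} × {x63} = {(p72,x63), (p73,x63)}
  {p72, p73} × {x64} = {(p72,x64), (p73,x64)}
  {p72, p73, p74} × {x63} = {(p72,x63), (p73,x63), (p74,x63)}
  {p72, p73, p74} × {x64} = {(p72,x64), (p73,x64), (p74,x64)}
  {p72, p73} × {x63, x64} = {(p72,x63), (p72,x64), (p73,x63), (p73,x64)}
  {p72, p73, p74} × {x63, x64} = {(p72,x63), (p72,x64), (p73,x63), (p73,x64), (p74,x63), (p74,x64)}
These 7 distinct sets form the basis B.
Close under arbitrary unions to get τ_{X×Y}; counting gives |τ_{X×Y}| = 9.


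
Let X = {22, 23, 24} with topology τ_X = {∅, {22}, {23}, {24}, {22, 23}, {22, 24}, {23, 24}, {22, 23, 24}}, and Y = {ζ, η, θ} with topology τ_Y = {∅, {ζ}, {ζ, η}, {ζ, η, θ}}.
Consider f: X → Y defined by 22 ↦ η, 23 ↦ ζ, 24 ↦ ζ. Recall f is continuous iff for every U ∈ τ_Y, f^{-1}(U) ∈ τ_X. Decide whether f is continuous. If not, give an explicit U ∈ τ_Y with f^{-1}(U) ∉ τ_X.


f IS continuous.

Compute f^{-1}(U) for each U ∈ τ_Y:
  U = ∅: f^{-1}(U) = ∅ ∈ τ_X ✓.
  U = {ζ}: f^{-1}(U) = {23, 24} ∈ τ_X ✓.
  U = {ζ, η}: f^{-1}(U) = {22, 23, 24} ∈ τ_X ✓.
  U = {ζ, η, θ}: f^{-1}(U) = {22, 23, 24} ∈ τ_X ✓.
Every preimage lies in τ_X, so f IS continuous.


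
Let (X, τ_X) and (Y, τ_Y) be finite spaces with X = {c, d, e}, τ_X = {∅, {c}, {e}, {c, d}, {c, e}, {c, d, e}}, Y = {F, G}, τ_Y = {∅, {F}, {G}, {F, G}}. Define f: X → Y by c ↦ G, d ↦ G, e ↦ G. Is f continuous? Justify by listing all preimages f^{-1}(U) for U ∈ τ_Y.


f IS continuous.

Compute f^{-1}(U) for each U ∈ τ_Y:
  U = ∅: f^{-1}(U) = ∅ ∈ τ_X ✓.
  U = {F}: f^{-1}(U) = ∅ ∈ τ_X ✓.
  U = {G}: f^{-1}(U) = {c, d, e} ∈ τ_X ✓.
  U = {F, G}: f^{-1}(U) = {c, d, e} ∈ τ_X ✓.
Every preimage lies in τ_X, so f IS continuous.


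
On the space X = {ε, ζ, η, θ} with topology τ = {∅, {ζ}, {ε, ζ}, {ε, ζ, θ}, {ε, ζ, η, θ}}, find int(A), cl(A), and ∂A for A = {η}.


int(A) = ∅, cl(A) = {η}, ∂A = {η}.

Closed sets in (X, τ) are complements of opens:
  closed(X, τ) = {∅, {η}, {η, θ}, {ε, η, θ}, {ε, ζ, η, θ}}.
int(A) = ⋃ {U ∈ τ : U ⊆ A}. Opens contained in A: ∅.
Taking the union of these: int(A) = ∅.
cl(A) = ⋂ {C closed : A ⊆ C}. Closed sets containing A: {η}, {η, θ}, {ε, η, θ}, {ε, ζ, η, θ}.
Intersecting these: cl(A) = {η}.
∂A = cl(A) ∖ int(A) = {η} ∖ ∅ = {η}.


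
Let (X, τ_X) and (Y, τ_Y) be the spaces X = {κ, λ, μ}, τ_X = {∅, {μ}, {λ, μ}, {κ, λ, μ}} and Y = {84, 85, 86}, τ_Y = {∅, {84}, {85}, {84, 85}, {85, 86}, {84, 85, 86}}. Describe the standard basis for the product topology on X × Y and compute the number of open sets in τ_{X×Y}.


Basis B = {∅ × ∅, {μ} × {84}, {μ} × {85}, {λ, μ} × {84}, {λ, μ} × {85}, {μ} × {84, 85}, {μ} × {85, 86}, {κ, λ, μ} × {84}, {κ, λ, μ} × {85}, {μ} × {84, 85, 86}, {λ, μ} × {84, 85}, {λ, μ} × {85, 86}, {κ, λ, μ} × {84, 85}, {κ, λ, μ} × {85, 86}, {λ, μ} × {84, 85, 86}, {κ, λ, μ} × {84, 85, 86}}; |τ_{X×Y}| = 40.

Enumerate products U × V with U ∈ τ_X, V ∈ τ_Y (deduplicated):
  ∅ × ∅ = {} (∅)
  {μ} × {84} = {(μ,84)}
  {μ} × {85} = {(μ,85)}
  {λ, μ} × {84} = {(λ,84), (μ,84)}
  {λ, μ} × {85} = {(λ,85), (μ,85)}
  {μ} × {84, 85} = {(μ,84), (μ,85)}
  {μ} × {85, 86} = {(μ,85), (μ,86)}
  {κ, λ, μ} × {84} = {(κ,84), (λ,84), (μ,84)}
  {κ, λ, μ} × {85} = {(κ,85), (λ,85), (μ,85)}
  {μ} × {84, 85, 86} = {(μ,84), (μ,85), (μ,86)}
  {λ, μ} × {84, 85} = {(λ,84), (λ,85), (μ,84), (μ,85)}
  {λ, μ} × {85, 86} = {(λ,85), (λ,86), (μ,85), (μ,86)}
  {κ, λ, μ} × {84, 85} = {(κ,84), (κ,85), (λ,84), (λ,85), (μ,84), (μ,85)}
  {κ, λ, μ} × {85, 86} = {(κ,85), (κ,86), (λ,85), (λ,86), (μ,85), (μ,86)}
  {λ, μ} × {84, 85, 86} = {(λ,84), (λ,85), (λ,86), (μ,84), (μ,85), (μ,86)}
  {κ, λ, μ} × {84, 85, 86} = {(κ,84), (κ,85), (κ,86), (λ,84), (λ,85), (λ,86), (μ,84), (μ,85), (μ,86)}
These 16 distinct sets form the basis B.
Close under arbitrary unions to get τ_{X×Y}; counting gives |τ_{X×Y}| = 40.


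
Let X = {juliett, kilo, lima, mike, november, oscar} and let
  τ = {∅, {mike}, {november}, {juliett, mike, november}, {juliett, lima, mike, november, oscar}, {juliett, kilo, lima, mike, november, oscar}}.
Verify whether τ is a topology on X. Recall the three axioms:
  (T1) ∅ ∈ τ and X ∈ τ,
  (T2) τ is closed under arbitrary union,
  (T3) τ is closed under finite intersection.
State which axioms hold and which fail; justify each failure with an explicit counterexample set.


τ is NOT a topology on X.

Axiom (T1): ∅ ∈ τ? Yes; X ∈ τ? Yes.
Axiom (T2/T3): check pairwise unions and intersections of members of τ.
Counterexample for (T2): {mike} ∪ {november} = {mike, november} ∉ τ. Therefore τ is NOT a topology.


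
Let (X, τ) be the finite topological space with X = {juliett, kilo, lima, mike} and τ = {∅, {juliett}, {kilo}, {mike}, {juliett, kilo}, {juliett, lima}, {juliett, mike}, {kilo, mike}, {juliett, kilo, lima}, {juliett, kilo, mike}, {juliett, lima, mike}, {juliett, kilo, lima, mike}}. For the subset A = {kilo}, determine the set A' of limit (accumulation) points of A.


A' = ∅

For each x ∈ X, list the open sets U ∈ τ with x ∈ U, then check whether U ∩ (A ∖ {x}) ≠ ∅ for every such U.
  x = juliett: open {juliett} ∋ x has {juliett} ∩ (A ∖ {juliett}) = ∅, so x is NOT a limit point.
  x = kilo: open {kilo} ∋ x has {kilo} ∩ (A ∖ {kilo}) = ∅, so x is NOT a limit point.
  x = lima: open {juliett, lima} ∋ x has {juliett, lima} ∩ (A ∖ {lima}) = ∅, so x is NOT a limit point.
  x = mike: open {mike} ∋ x has {mike} ∩ (A ∖ {mike}) = ∅, so x is NOT a limit point.
Collecting: A' = ∅.


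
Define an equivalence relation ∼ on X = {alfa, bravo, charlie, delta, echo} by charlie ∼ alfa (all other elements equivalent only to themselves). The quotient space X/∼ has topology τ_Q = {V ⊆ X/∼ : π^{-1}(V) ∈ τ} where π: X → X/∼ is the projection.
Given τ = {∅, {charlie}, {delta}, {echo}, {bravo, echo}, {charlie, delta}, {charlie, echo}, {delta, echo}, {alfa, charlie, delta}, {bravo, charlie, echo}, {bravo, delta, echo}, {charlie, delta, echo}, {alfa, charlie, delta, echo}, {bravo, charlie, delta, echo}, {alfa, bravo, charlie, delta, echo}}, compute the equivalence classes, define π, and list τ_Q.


X/∼ = {[alfa=charlie], [bravo], [delta], [echo]}; |τ_Q| = 9.

Equivalence classes: [alfa=charlie], [bravo], [delta], [echo].
Quotient map π: X → X/∼ sends alfa ↦ [alfa=charlie], bravo ↦ [bravo], charlie ↦ [alfa=charlie], delta ↦ [delta], echo ↦ [echo].
For each subset V ⊆ X/∼, compute π^{-1}(V) ⊆ X and check whether π^{-1}(V) ∈ τ. V is open in τ_Q iff π^{-1}(V) ∈ τ.
  V = {}: π^{-1}(V) = ∅ ∈ τ ✓.
  V = {[alfa=charlie]}: π^{-1}(V) = {alfa, charlie} ∉ τ ✗.
  V = {[bravo]}: π^{-1}(V) = {bravo} ∉ τ ✗.
  V = {[alfa=charlie], [bravo]}: π^{-1}(V) = {alfa, bravo, charlie} ∉ τ ✗.
  V = {[delta]}: π^{-1}(V) = {delta} ∈ τ ✓.
  V = {[alfa=charlie], [delta]}: π^{-1}(V) = {alfa, charlie, delta} ∈ τ ✓.
  V = {[bravo], [delta]}: π^{-1}(V) = {bravo, delta} ∉ τ ✗.
  V = {[alfa=charlie], [bravo], [delta]}: π^{-1}(V) = {alfa, bravo, charlie, delta} ∉ τ ✗.
  V = {[echo]}: π^{-1}(V) = {echo} ∈ τ ✓.
  V = {[alfa=charlie], [echo]}: π^{-1}(V) = {alfa, charlie, echo} ∉ τ ✗.
  V = {[bravo], [echo]}: π^{-1}(V) = {bravo, echo} ∈ τ ✓.
  V = {[alfa=charlie], [bravo], [echo]}: π^{-1}(V) = {alfa, bravo, charlie, echo} ∉ τ ✗.
  V = {[delta], [echo]}: π^{-1}(V) = {delta, echo} ∈ τ ✓.
  V = {[alfa=charlie], [delta], [echo]}: π^{-1}(V) = {alfa, charlie, delta, echo} ∈ τ ✓.
  V = {[bravo], [delta], [echo]}: π^{-1}(V) = {bravo, delta, echo} ∈ τ ✓.
  V = {[alfa=charlie], [bravo], [delta], [echo]}: π^{-1}(V) = {alfa, bravo, charlie, delta, echo} ∈ τ ✓.
Open sets in the quotient: τ_Q = {{}, {[delta]}, {[alfa=charlie], [delta]}, {[echo]}, {[bravo], [echo]}, {[delta], [echo]}, {[alfa=charlie], [delta], [echo]}, {[bravo], [delta], [echo]}, {[alfa=charlie], [bravo], [delta], [echo]}} (9 elements).


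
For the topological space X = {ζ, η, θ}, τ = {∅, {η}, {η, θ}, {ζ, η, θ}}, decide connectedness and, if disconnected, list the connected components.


(X, τ) is connected.

Find clopen sets (U ∈ τ with X ∖ U ∈ τ):
  U = ∅, X ∖ U = {ζ, η, θ} — both open, so U is clopen.
  U = {ζ, η, θ}, X ∖ U = ∅ — both open, so U is clopen.
Only trivial clopens (∅ and X) exist, so (X, τ) is connected.
Compute connected components by grouping points that agree on all clopens:
  component: {ζ, η, θ}


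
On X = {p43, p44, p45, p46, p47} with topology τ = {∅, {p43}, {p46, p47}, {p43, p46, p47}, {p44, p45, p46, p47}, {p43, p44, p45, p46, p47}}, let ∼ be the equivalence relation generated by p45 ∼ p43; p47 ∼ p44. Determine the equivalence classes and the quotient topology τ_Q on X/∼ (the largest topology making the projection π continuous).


X/∼ = {[p43=p45], [p44=p47], [p46]}; |τ_Q| = 2.

Equivalence classes: [p43=p45], [p44=p47], [p46].
Quotient map π: X → X/∼ sends p43 ↦ [p43=p45], p44 ↦ [p44=p47], p45 ↦ [p43=p45], p46 ↦ [p46], p47 ↦ [p44=p47].
For each subset V ⊆ X/∼, compute π^{-1}(V) ⊆ X and check whether π^{-1}(V) ∈ τ. V is open in τ_Q iff π^{-1}(V) ∈ τ.
  V = {}: π^{-1}(V) = ∅ ∈ τ ✓.
  V = {[p43=p45]}: π^{-1}(V) = {p43, p45} ∉ τ ✗.
  V = {[p44=p47]}: π^{-1}(V) = {p44, p47} ∉ τ ✗.
  V = {[p43=p45], [p44=p47]}: π^{-1}(V) = {p43, p44, p45, p47} ∉ τ ✗.
  V = {[p46]}: π^{-1}(V) = {p46} ∉ τ ✗.
  V = {[p43=p45], [p46]}: π^{-1}(V) = {p43, p45, p46} ∉ τ ✗.
  V = {[p44=p47], [p46]}: π^{-1}(V) = {p44, p46, p47} ∉ τ ✗.
  V = {[p43=p45], [p44=p47], [p46]}: π^{-1}(V) = {p43, p44, p45, p46, p47} ∈ τ ✓.
Open sets in the quotient: τ_Q = {{}, {[p43=p45], [p44=p47], [p46]}} (2 elements).


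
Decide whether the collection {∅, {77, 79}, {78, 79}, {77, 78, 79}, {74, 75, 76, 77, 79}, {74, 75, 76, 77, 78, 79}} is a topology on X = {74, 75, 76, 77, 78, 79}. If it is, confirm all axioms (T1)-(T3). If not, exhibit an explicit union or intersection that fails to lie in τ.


τ is NOT a topology on X.

Axiom (T1): ∅ ∈ τ? Yes; X ∈ τ? Yes.
Axiom (T2/T3): check pairwise unions and intersections of members of τ.
Counterexample for (T3): {77, 79} ∩ {78, 79} = {79} ∉ τ. Therefore τ is NOT a topology.


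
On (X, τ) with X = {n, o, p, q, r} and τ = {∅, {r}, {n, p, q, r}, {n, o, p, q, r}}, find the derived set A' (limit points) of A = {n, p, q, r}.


A' = {n, o, p, q}

For each x ∈ X, list the open sets U ∈ τ with x ∈ U, then check whether U ∩ (A ∖ {x}) ≠ ∅ for every such U.
  x = n: opens ∋ x are {n, p, q, r}, {n, o, p, q, r}; each meets A ∖ {n}, so x IS a limit point.
  x = o: opens ∋ x are {n, o, p, q, r}; each meets A ∖ {o}, so x IS a limit point.
  x = p: opens ∋ x are {n, p, q, r}, {n, o, p, q, r}; each meets A ∖ {p}, so x IS a limit point.
  x = q: opens ∋ x are {n, p, q, r}, {n, o, p, q, r}; each meets A ∖ {q}, so x IS a limit point.
  x = r: open {r} ∋ x has {r} ∩ (A ∖ {r}) = ∅, so x is NOT a limit point.
Collecting: A' = {n, o, p, q}.


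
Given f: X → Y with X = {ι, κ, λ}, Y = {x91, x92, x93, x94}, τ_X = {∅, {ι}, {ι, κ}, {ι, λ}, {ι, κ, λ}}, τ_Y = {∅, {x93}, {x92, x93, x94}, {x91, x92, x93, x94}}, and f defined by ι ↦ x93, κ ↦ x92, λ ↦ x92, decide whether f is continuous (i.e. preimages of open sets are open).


f IS continuous.

Compute f^{-1}(U) for each U ∈ τ_Y:
  U = ∅: f^{-1}(U) = ∅ ∈ τ_X ✓.
  U = {x93}: f^{-1}(U) = {ι} ∈ τ_X ✓.
  U = {x92, x93, x94}: f^{-1}(U) = {ι, κ, λ} ∈ τ_X ✓.
  U = {x91, x92, x93, x94}: f^{-1}(U) = {ι, κ, λ} ∈ τ_X ✓.
Every preimage lies in τ_X, so f IS continuous.


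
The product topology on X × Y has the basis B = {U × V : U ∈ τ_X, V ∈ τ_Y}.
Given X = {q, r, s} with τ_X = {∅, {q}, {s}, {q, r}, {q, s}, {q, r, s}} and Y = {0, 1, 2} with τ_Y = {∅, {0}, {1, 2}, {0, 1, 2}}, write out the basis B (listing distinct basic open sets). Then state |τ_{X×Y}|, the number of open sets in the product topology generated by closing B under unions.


Basis B = {∅ × ∅, {q} × {0}, {s} × {0}, {q, r} × {0}, {q, s} × {0}, {q} × {1, 2}, {s} × {1, 2}, {q} × {0, 1, 2}, {q, r, s} × {0}, {s} × {0, 1, 2}, {q, r} × {1, 2}, {q, s} × {1, 2}, {q, r} × {0, 1, 2}, {q, s} × {0, 1, 2}, {q, r, s} × {1, 2}, {q, r, s} × {0, 1, 2}}; |τ_{X×Y}| = 36.

Enumerate products U × V with U ∈ τ_X, V ∈ τ_Y (deduplicated):
  ∅ × ∅ = {} (∅)
  {q} × {0} = {(q,0)}
  {s} × {0} = {(s,0)}
  {q, r} × {0} = {(q,0), (r,0)}
  {q, s} × {0} = {(q,0), (s,0)}
  {q} × {1, 2} = {(q,1), (q,2)}
  {s} × {1, 2} = {(s,1), (s,2)}
  {q} × {0, 1, 2} = {(q,0), (q,1), (q,2)}
  {q, r, s} × {0} = {(q,0), (r,0), (s,0)}
  {s} × {0, 1, 2} = {(s,0), (s,1), (s,2)}
  {q, r} × {1, 2} = {(q,1), (q,2), (r,1), (r,2)}
  {q, s} × {1, 2} = {(q,1), (q,2), (s,1), (s,2)}
  {q, r} × {0, 1, 2} = {(q,0), (q,1), (q,2), (r,0), (r,1), (r,2)}
  {q, s} × {0, 1, 2} = {(q,0), (q,1), (q,2), (s,0), (s,1), (s,2)}
  {q, r, s} × {1, 2} = {(q,1), (q,2), (r,1), (r,2), (s,1), (s,2)}
  {q, r, s} × {0, 1, 2} = {(q,0), (q,1), (q,2), (r,0), (r,1), (r,2), (s,0), (s,1), (s,2)}
These 16 distinct sets form the basis B.
Close under arbitrary unions to get τ_{X×Y}; counting gives |τ_{X×Y}| = 36.
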